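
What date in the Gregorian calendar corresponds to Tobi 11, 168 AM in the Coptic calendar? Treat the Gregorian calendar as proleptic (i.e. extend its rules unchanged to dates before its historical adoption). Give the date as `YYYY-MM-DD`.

Both dates share Julian Day Number 1886157; in the Gregorian calendar that is 8 January 452 CE.

0452-01-08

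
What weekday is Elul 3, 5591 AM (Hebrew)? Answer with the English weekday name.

Friday

In the Gregorian calendar this is 12 August 1831 (JDN 2390042).
2390042 ≡ 4 (mod 7); counting from Monday = 0 gives Friday.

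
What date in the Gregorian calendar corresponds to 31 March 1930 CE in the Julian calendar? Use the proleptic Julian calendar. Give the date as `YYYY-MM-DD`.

1930-04-13

The Julian–Gregorian offset here is 13 days (Julian trailing).
31 March 1930 Julian + 13 days → 13 April 1930 Gregorian.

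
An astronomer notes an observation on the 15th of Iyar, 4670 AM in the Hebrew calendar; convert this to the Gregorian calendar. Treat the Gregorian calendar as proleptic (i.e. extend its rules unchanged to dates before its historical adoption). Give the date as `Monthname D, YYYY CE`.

Julian Day Number of the source date = 2053553.
Converting JDN 2053553 to the Gregorian calendar gives 3 May 910 CE.

May 3, 910 CE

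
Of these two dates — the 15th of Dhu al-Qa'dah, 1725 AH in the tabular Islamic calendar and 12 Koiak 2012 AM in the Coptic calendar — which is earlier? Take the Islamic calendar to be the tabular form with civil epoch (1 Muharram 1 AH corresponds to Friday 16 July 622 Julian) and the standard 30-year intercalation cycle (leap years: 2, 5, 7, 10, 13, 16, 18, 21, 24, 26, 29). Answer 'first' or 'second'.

The two dates have Julian Day Numbers 2559677 and 2559649 respectively.
Since 2559649 < 2559677, the second date comes first.

second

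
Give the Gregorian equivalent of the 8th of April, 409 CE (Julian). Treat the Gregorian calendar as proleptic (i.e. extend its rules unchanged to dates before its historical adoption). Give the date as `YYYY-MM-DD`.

0409-04-09

At this point the Julian calendar is 1 day behind the Gregorian.
8 April 409 Julian + 1 day → 9 April 409 Gregorian.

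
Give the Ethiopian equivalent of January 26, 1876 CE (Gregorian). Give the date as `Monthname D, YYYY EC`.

Tir 18, 1868 EC

Julian Day Number of the source date = 2406280.
Converting JDN 2406280 to the Ethiopian calendar gives 18 Tir 1868 EC.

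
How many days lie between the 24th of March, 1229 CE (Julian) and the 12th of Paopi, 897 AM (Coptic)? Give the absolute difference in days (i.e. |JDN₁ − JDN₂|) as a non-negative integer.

17698

First date → JDN 2170033; second date → JDN 2152335.
The interval is |2170033 − 2152335| = 17698 days.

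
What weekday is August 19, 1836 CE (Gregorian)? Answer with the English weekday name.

Friday

Since JDN mod 7 = 4 (0 = Monday), the day is Friday.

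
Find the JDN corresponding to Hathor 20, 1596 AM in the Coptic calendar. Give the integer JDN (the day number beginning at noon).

2407683

In the Gregorian calendar the same day is 29 November 1879.
JDN 2451545 is 1 January 2000 CE (Gregorian); the target day is −43862 days from there, so JDN = 2407683.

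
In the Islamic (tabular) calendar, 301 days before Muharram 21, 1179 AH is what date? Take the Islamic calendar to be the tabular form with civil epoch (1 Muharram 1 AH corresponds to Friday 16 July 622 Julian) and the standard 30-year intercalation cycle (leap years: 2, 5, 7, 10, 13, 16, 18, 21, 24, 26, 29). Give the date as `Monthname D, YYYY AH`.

Rabi' al-Awwal 15, 1178 AH

JDN of Muharram 21, 1179 AH = 2365904.
2365904 − 301 = 2365603.
JDN 2365603 in the tabular Islamic calendar is Rabi' al-Awwal 15, 1178 AH.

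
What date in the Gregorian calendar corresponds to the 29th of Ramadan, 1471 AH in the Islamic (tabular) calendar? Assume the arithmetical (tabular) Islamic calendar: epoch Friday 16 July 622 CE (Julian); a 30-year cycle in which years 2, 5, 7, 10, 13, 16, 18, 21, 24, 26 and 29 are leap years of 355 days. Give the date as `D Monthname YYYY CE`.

30 June 2049 CE

Both dates share Julian Day Number 2469623; in the Gregorian calendar that is 30 June 2049 CE.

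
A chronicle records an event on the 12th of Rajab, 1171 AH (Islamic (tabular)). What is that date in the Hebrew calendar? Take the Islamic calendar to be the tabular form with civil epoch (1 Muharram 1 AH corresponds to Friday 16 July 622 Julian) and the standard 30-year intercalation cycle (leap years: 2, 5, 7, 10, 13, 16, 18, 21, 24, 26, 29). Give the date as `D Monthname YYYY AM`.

Julian Day Number of the source date = 2363237.
Converting JDN 2363237 to the Hebrew calendar gives 12 Adar II 5518 AM.

12 Adar II 5518 AM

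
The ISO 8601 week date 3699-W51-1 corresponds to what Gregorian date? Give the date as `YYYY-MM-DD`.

ISO week 1 of 3699 is the week containing the first Thursday of 3699.
Week 51, day 1 (Monday) lands on 3699-12-14.

3699-12-14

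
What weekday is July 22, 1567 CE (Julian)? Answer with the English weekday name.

Tuesday

In the proleptic Gregorian calendar this is 1 August 1567 (JDN 2293607).
Since JDN mod 7 = 1 (0 = Monday), the day is Tuesday.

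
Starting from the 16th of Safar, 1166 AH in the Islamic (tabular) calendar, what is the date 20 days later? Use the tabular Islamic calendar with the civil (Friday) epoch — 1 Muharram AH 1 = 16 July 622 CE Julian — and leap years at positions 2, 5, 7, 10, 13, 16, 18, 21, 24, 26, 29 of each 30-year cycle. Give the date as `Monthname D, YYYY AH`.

Rabi' al-Awwal 7, 1166 AH

Counting 20 days forward from JDN 2361322 reaches JDN 2361342, which is Rabi' al-Awwal 7, 1166 AH.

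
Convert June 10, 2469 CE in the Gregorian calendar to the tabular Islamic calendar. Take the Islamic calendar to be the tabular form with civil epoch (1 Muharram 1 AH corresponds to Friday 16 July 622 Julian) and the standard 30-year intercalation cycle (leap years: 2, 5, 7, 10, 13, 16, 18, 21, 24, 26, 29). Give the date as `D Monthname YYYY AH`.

29 Rajab 1904 AH

Both dates share Julian Day Number 2623005; in the tabular Islamic calendar that is 29 Rajab 1904 AH.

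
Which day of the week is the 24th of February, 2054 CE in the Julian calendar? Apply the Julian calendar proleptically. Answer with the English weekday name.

In the Gregorian calendar this is 9 March 2054 (JDN 2471336).
Since JDN mod 7 = 0 (0 = Monday), the day is Monday.

Monday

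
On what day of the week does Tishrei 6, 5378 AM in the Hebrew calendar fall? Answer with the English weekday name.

Thursday

This is JDN 2311935 (5 October 1617 Gregorian).
JDN 2311935 mod 7 = 3, and JDN 0 was a Monday, so this is a Thursday.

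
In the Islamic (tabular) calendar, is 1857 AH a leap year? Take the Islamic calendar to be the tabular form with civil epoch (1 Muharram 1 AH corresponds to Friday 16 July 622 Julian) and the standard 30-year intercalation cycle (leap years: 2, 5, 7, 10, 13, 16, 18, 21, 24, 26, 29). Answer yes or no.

Year 1857 AH is year 27 of its 30-year cycle; leap positions are 2, 5, 7, 10, 13, 16, 18, 21, 24, 26, 29, so it is a common year (354 days).

no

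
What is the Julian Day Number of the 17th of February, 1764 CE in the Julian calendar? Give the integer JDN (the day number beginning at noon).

In the Gregorian calendar the same day is 28 February 1764.
JDN 2451545 is 1 January 2000 CE (Gregorian); the target day is −86139 days from there, so JDN = 2365406.

2365406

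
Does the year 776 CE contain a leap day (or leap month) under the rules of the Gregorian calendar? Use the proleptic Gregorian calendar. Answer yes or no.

yes

776 is divisible by 4 and not by 100, so it is a leap year.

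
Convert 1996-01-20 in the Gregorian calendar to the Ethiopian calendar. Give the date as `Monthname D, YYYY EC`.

Tir 11, 1988 EC

Both dates share Julian Day Number 2450103; in the Ethiopian calendar that is 11 Tir 1988 EC.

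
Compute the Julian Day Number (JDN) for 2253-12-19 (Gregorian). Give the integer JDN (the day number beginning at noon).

2544304

JDN 2299161 is 15 October 1582 CE (Gregorian); the target day is +245143 days from there, so JDN = 2544304.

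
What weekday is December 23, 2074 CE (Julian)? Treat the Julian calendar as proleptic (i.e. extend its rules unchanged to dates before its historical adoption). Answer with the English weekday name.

Equivalently 5 January 2075 Gregorian, JDN 2478943.
2478943 ≡ 5 (mod 7); counting from Monday = 0 gives Saturday.

Saturday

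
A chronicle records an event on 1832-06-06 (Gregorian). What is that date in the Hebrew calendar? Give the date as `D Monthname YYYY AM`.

Julian Day Number of the source date = 2390341.
Converting JDN 2390341 to the Hebrew calendar gives 8 Sivan 5592 AM.

8 Sivan 5592 AM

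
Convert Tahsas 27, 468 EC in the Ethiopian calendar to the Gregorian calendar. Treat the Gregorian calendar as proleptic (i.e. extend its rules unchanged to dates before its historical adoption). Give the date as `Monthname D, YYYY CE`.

December 25, 475 CE

Both dates share Julian Day Number 1894909; in the Gregorian calendar that is 25 December 475 CE.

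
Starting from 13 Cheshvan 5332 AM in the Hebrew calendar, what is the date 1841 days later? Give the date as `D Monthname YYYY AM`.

24 Kislev 5337 AM

JDN of 13 Cheshvan 5332 AM = 2295170.
2295170 + 1841 = 2297011.
JDN 2297011 in the Hebrew calendar is 24 Kislev 5337 AM.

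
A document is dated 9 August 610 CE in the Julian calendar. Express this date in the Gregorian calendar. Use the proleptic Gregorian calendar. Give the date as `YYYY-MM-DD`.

The Julian–Gregorian offset here is 3 days (Julian trailing).
9 August 610 Julian + 3 days → 12 August 610 Gregorian.

0610-08-12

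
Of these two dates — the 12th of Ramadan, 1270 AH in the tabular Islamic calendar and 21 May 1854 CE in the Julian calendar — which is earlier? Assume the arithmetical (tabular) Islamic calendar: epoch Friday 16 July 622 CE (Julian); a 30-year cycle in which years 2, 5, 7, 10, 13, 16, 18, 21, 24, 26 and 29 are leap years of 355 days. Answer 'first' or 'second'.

The two dates have Julian Day Numbers 2398378 and 2398372 respectively.
Since 2398372 < 2398378, the second date comes first.

second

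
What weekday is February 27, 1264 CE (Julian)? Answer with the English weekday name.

Wednesday

Equivalently 5 March 1264 Gregorian, JDN 2182791.
Since JDN mod 7 = 2 (0 = Monday), the day is Wednesday.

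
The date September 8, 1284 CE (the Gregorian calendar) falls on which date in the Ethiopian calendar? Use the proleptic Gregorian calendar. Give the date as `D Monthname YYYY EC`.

4 Meskerem 1277 EC

Julian Day Number of the source date = 2190283.
Converting JDN 2190283 to the Ethiopian calendar gives 4 Meskerem 1277 EC.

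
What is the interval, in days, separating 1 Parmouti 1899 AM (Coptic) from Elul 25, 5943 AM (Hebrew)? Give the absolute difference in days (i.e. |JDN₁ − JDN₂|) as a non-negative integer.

JDN of the first date = 2518484.
JDN of the second date = 2518640.
|2518640 − 2518484| = 156.

156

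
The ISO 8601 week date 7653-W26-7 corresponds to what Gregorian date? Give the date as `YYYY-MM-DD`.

7653-06-29

ISO week 1 of 7653 is the week containing the first Thursday of 7653.
Week 26, day 7 (Sunday) lands on 7653-06-29.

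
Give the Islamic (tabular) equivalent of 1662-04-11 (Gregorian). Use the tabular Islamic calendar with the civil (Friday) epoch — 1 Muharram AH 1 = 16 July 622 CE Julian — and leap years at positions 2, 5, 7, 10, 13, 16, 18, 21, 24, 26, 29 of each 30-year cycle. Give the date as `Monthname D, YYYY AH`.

Julian Day Number of the source date = 2328194.
Converting JDN 2328194 to the tabular Islamic calendar gives 21 Sha'ban 1072 AH.

Sha'ban 21, 1072 AH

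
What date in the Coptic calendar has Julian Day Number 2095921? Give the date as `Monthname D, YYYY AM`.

The proleptic Gregorian equivalent of JDN 2095921 is 3 May 1026.
In the Coptic calendar that day is Pashons 2, 742 AM.

Pashons 2, 742 AM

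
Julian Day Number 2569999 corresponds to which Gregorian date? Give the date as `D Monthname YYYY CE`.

26 April 2324 CE

JDN 2451545 is 1 Jan 2000; 2569999 is +118454 days from there.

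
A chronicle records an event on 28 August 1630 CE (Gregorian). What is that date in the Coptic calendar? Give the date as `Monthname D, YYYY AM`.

Both dates share Julian Day Number 2316645; in the Coptic calendar that is 25 Mesori 1346 AM.

Mesori 25, 1346 AM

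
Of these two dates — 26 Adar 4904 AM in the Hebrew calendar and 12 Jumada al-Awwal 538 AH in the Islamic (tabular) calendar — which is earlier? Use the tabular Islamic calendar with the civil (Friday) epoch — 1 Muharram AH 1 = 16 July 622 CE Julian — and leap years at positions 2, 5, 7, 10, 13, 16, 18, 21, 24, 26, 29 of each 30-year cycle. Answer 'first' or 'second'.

second

First date → JDN 2138966; second date → JDN 2138864.
JDN 2138864 < JDN 2138966, so the second date is earlier.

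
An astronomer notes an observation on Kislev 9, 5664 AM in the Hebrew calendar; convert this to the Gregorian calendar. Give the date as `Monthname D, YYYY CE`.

Julian Day Number of the source date = 2416447.
Converting JDN 2416447 to the Gregorian calendar gives 28 November 1903 CE.

November 28, 1903 CE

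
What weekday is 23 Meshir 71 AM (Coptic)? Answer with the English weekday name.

In the proleptic Gregorian calendar this is 18 February 355 (JDN 1850769).
Since JDN mod 7 = 4 (0 = Monday), the day is Friday.

Friday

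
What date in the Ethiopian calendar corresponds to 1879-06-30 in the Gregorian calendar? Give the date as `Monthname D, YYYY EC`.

Julian Day Number of the source date = 2407531.
Converting JDN 2407531 to the Ethiopian calendar gives 24 Sene 1871 EC.

Sene 24, 1871 EC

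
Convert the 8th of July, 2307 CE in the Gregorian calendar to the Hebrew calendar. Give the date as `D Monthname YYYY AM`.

7 Tammuz 6067 AM

Julian Day Number of the source date = 2563862.
Converting JDN 2563862 to the Hebrew calendar gives 7 Tammuz 6067 AM.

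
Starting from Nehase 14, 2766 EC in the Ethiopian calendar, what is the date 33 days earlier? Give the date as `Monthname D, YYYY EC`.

Hamle 11, 2766 EC

Counting 33 days back from JDN 2734480 reaches JDN 2734447, which is Hamle 11, 2766 EC.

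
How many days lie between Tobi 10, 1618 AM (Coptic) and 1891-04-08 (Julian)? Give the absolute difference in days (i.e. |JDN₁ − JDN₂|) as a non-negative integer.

JDN of the first date = 2415768.
JDN of the second date = 2411843.
|2411843 − 2415768| = 3925.

3925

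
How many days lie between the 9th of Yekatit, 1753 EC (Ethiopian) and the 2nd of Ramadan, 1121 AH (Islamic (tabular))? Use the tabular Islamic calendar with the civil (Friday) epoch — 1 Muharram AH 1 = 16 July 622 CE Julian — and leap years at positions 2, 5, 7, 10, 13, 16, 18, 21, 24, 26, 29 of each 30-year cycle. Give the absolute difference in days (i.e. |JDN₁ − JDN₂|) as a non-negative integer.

18729

JDN of the first date = 2364297.
JDN of the second date = 2345568.
|2345568 − 2364297| = 18729.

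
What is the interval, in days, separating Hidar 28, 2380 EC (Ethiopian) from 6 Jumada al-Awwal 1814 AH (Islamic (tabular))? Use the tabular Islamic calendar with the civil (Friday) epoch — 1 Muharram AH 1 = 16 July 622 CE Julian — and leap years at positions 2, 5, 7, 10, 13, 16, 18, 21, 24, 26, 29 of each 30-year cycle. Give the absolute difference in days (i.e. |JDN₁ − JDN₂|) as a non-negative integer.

2208

First date → JDN 2593238; second date → JDN 2591030.
The interval is |2593238 − 2591030| = 2208 days.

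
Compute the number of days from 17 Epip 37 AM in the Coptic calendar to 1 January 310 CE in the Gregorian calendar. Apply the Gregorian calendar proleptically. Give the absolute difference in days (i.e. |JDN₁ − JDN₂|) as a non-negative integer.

4210

First date → JDN 1838495; second date → JDN 1834285.
The interval is |1838495 − 1834285| = 4210 days.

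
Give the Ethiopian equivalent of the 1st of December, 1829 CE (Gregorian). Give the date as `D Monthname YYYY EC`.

Julian Day Number of the source date = 2389423.
Converting JDN 2389423 to the Ethiopian calendar gives 23 Hidar 1822 EC.

23 Hidar 1822 EC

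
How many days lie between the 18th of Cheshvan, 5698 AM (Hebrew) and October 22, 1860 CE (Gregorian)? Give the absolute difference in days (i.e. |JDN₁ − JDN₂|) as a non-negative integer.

First date → JDN 2428830; second date → JDN 2400706.
The interval is |2428830 − 2400706| = 28124 days.

28124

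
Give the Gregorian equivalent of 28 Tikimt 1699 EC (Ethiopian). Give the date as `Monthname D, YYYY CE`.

Both dates share Julian Day Number 2344472; in the Gregorian calendar that is 5 November 1706 CE.

November 5, 1706 CE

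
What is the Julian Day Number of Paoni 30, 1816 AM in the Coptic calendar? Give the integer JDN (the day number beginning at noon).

In the Gregorian calendar the same day is 8 July 2100.
JDN 2400001 is 17 November 1858 CE (Gregorian), MJD 0; the target day is +88257 days from there, so JDN = 2488258.

2488258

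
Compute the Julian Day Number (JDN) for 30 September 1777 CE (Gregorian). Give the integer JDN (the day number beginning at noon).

JDN 2451545 is 1 January 2000 CE (Gregorian); the target day is −81176 days from there, so JDN = 2370369.

2370369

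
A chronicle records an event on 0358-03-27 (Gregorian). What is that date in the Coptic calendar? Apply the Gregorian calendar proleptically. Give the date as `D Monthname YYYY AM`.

30 Paremhat 74 AM

Both dates share Julian Day Number 1851902; in the Coptic calendar that is 30 Paremhat 74 AM.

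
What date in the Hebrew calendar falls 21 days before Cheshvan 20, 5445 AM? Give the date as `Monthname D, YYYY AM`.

The starting date is JDN 2336430; 2336430 − 21 = 2336409.
JDN 2336409 corresponds to Tishrei 29, 5445 AM.

Tishrei 29, 5445 AM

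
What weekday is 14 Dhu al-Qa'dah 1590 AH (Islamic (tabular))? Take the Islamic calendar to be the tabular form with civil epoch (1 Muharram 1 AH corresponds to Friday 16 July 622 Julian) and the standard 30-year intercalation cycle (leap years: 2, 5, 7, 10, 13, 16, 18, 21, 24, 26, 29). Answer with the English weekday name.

In the Gregorian calendar this is 27 January 2165 (JDN 2511837).
2511837 ≡ 6 (mod 7); counting from Monday = 0 gives Sunday.

Sunday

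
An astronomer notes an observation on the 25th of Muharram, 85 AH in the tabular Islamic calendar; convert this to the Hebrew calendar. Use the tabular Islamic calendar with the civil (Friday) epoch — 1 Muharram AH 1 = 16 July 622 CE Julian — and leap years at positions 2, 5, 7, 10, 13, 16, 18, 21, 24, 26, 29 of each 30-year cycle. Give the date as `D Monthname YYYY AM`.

Both dates share Julian Day Number 1978231; in the Hebrew calendar that is 27 Shevat 4464 AM.

27 Shevat 4464 AM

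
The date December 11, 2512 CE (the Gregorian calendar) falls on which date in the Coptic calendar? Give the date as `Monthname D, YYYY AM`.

Hathor 28, 2229 AM

Julian Day Number of the source date = 2638894.
Converting JDN 2638894 to the Coptic calendar gives 28 Hathor 2229 AM.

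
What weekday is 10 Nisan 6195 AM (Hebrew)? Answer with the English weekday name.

In the Gregorian calendar this is 9 April 2435 (JDN 2610524).
2610524 ≡ 0 (mod 7); counting from Monday = 0 gives Monday.

Monday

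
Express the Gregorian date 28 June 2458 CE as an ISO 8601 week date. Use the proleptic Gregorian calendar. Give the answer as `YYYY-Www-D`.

2458-W26-5

The weekday is Friday (ISO weekday 5).
That Friday belongs to ISO week 26 of ISO year 2458.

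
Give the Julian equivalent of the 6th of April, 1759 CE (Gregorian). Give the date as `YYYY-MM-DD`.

The Julian–Gregorian offset here is 11 days (Julian trailing).
6 April 1759 Gregorian − 11 days → 26 March 1759 Julian.

1759-03-26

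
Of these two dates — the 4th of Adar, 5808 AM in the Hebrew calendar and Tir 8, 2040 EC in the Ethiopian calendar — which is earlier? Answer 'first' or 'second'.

second

Converting both to JDN: 2469125 vs 2469093; the smaller is the second.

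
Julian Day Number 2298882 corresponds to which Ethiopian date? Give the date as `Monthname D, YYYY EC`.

Tir 4, 1574 EC

JDN 2298882 is 9 January 1582 in the Gregorian calendar.
In the Ethiopian calendar that day is Tir 4, 1574 EC.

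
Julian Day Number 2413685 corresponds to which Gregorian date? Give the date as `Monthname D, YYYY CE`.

JDN 2451545 is 1 Jan 2000; 2413685 is −37860 days from there.

May 5, 1896 CE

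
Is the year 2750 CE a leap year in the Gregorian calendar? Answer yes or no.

2750 is not divisible by 4, so it is a common year.

no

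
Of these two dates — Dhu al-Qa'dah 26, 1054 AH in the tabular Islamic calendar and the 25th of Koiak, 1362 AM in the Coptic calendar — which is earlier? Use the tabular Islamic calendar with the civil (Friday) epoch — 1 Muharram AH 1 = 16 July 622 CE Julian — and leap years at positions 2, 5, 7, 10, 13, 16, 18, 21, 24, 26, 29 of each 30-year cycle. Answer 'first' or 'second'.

first

The two dates have Julian Day Numbers 2321908 and 2322249 respectively.
Since 2321908 < 2322249, the first date comes first.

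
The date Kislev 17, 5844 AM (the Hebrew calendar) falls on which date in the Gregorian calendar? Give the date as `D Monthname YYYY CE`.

27 November 2083 CE

Julian Day Number of the source date = 2482191.
Converting JDN 2482191 to the Gregorian calendar gives 27 November 2083 CE.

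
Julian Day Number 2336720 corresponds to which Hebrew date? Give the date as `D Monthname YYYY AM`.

14 Av 5445 AM

JDN 2336720 is 14 August 1685 in the Gregorian calendar.
In the Hebrew calendar that day is 14 Av 5445 AM.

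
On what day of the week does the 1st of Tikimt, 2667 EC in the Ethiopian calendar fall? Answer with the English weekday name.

Equivalently 16 October 2674 Gregorian, JDN 2698007.
Since JDN mod 7 = 4 (0 = Monday), the day is Friday.

Friday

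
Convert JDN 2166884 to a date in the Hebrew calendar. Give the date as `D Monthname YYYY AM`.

The proleptic Gregorian equivalent of JDN 2166884 is 16 August 1220.
In the Hebrew calendar that day is 8 Elul 4980 AM.

8 Elul 4980 AM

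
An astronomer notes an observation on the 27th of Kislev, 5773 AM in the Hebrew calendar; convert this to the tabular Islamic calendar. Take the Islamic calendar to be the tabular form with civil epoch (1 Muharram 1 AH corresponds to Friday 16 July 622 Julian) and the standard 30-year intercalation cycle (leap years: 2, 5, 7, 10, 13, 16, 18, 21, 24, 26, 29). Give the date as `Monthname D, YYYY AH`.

The source date corresponds to 11 December 2012 in the Gregorian calendar (JDN 2456273).
That day falls on 27 Muharram 1434 AH in the tabular Islamic calendar.

Muharram 27, 1434 AH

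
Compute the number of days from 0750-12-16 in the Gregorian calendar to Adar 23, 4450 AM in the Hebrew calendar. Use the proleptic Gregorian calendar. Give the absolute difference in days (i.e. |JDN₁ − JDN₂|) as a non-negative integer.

JDN of the first date = 1995341.
JDN of the second date = 1973149.
|1973149 − 1995341| = 22192.

22192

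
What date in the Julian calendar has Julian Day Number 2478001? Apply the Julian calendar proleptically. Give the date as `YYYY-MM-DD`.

2072-05-25

JDN 2478001 is 7 June 2072 in the Gregorian calendar.
In the Julian calendar that day is 2072-05-25.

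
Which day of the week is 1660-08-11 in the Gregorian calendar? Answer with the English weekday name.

2327586 ≡ 2 (mod 7); counting from Monday = 0 gives Wednesday.

Wednesday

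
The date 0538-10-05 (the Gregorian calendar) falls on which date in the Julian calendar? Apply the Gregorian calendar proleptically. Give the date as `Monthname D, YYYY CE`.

The Julian–Gregorian offset here is 2 days (Julian trailing).
5 October 538 Gregorian − 2 days → 3 October 538 Julian.

October 3, 538 CE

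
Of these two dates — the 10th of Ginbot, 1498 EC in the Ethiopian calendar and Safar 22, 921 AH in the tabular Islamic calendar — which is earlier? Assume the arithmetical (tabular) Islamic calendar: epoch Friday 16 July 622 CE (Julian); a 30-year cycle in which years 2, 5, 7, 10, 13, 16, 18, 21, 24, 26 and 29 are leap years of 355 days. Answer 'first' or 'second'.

first

Converting both to JDN: 2271249 vs 2274508; the smaller is the first.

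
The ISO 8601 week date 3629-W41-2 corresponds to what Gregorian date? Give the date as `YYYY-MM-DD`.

3629-10-09

ISO week 1 of 3629 is the week containing the first Thursday of 3629.
Week 41, day 2 (Tuesday) lands on 3629-10-09.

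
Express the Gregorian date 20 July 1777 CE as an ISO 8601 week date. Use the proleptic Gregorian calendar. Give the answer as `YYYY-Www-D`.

1777-W29-7

The weekday is Sunday (ISO weekday 7).
That Sunday belongs to ISO week 29 of ISO year 1777.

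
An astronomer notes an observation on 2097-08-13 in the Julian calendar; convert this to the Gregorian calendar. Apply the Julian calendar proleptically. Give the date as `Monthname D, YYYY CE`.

August 26, 2097 CE

At this point the Julian calendar is 13 days behind the Gregorian.
13 August 2097 Julian + 13 days → 26 August 2097 Gregorian.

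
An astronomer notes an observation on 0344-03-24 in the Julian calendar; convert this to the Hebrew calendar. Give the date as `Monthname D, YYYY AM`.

Adar II 23, 4104 AM

Julian Day Number of the source date = 1846787.
Converting JDN 1846787 to the Hebrew calendar gives 23 Adar II 4104 AM.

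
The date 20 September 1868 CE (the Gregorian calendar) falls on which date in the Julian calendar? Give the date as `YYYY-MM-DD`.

1868-09-08

At this point the Julian calendar is 12 days behind the Gregorian.
20 September 1868 Gregorian − 12 days → 8 September 1868 Julian.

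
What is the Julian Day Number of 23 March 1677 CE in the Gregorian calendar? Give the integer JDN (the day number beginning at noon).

JDN 2299161 is 15 October 1582 CE (Gregorian); the target day is +34493 days from there, so JDN = 2333654.

2333654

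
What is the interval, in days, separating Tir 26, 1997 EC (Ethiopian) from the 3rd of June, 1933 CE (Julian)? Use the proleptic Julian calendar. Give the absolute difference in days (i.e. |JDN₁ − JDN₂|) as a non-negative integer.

26165

JDN of the first date = 2453405.
JDN of the second date = 2427240.
|2427240 − 2453405| = 26165.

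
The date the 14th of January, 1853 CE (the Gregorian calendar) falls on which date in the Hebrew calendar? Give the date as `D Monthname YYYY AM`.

Julian Day Number of the source date = 2397868.
Converting JDN 2397868 to the Hebrew calendar gives 5 Shevat 5613 AM.

5 Shevat 5613 AM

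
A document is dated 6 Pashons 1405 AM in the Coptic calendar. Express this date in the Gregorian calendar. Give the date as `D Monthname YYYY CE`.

11 May 1689 CE

Julian Day Number of the source date = 2338086.
Converting JDN 2338086 to the Gregorian calendar gives 11 May 1689 CE.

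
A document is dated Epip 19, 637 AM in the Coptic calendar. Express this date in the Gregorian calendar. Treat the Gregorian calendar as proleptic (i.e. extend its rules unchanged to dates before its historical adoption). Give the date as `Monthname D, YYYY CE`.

Julian Day Number of the source date = 2057647.
Converting JDN 2057647 to the Gregorian calendar gives 18 July 921 CE.

July 18, 921 CE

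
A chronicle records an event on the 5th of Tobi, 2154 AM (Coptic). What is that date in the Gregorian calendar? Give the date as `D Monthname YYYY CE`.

Both dates share Julian Day Number 2611537; in the Gregorian calendar that is 16 January 2438 CE.

16 January 2438 CE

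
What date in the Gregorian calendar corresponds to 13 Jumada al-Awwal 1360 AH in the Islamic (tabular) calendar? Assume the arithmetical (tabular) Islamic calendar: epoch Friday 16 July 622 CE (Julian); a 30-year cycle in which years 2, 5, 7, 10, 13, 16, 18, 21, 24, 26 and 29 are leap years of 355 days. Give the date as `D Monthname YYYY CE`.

8 June 1941 CE

Julian Day Number of the source date = 2430154.
Converting JDN 2430154 to the Gregorian calendar gives 8 June 1941 CE.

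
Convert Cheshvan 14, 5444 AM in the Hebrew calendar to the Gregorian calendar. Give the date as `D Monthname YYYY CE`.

3 November 1683 CE

Julian Day Number of the source date = 2336070.
Converting JDN 2336070 to the Gregorian calendar gives 3 November 1683 CE.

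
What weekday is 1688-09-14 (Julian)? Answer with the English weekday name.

Equivalently 24 September 1688 Gregorian, JDN 2337857.
Since JDN mod 7 = 4 (0 = Monday), the day is Friday.

Friday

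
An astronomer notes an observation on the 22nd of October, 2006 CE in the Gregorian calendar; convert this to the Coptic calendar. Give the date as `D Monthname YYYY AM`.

12 Paopi 1723 AM

Both dates share Julian Day Number 2454031; in the Coptic calendar that is 12 Paopi 1723 AM.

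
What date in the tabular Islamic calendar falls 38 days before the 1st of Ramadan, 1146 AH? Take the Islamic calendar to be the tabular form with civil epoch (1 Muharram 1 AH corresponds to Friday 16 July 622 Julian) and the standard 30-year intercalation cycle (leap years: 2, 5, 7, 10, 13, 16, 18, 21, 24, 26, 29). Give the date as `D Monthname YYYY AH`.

22 Rajab 1146 AH

The starting date is JDN 2354426; 2354426 − 38 = 2354388.
JDN 2354388 corresponds to 22 Rajab 1146 AH.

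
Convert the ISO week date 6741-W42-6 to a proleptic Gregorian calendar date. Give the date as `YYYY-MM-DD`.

6741-10-18

ISO week 1 of 6741 is the week containing the first Thursday of 6741.
Week 42, day 6 (Saturday) lands on 6741-10-18.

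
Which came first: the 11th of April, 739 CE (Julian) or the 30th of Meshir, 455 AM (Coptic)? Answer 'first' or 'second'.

second

First date → JDN 1991078; second date → JDN 1991032.
JDN 1991032 < JDN 1991078, so the second date is earlier.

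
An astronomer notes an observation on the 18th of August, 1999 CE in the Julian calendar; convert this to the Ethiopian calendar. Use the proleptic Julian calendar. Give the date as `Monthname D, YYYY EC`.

Nehase 25, 1991 EC

The source date corresponds to 31 August 1999 in the Gregorian calendar (JDN 2451422).
That day falls on 25 Nehase 1991 EC in the Ethiopian calendar.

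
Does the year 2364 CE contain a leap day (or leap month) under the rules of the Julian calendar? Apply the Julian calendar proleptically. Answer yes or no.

2364 mod 4 = 0, so it is a leap year in the Julian calendar.

yes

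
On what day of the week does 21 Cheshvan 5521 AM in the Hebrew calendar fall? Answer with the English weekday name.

This is JDN 2364191 (31 October 1760 Gregorian).
JDN 2364191 mod 7 = 4, and JDN 0 was a Monday, so this is a Friday.

Friday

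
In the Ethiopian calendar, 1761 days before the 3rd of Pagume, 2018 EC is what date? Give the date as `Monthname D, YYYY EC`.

Hidar 3, 2014 EC

JDN of the 3rd of Pagume, 2018 EC = 2461292.
2461292 − 1761 = 2459531.
JDN 2459531 in the Ethiopian calendar is Hidar 3, 2014 EC.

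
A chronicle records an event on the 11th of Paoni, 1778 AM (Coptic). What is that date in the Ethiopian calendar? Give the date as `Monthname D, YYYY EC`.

Julian Day Number of the source date = 2474359.
Converting JDN 2474359 to the Ethiopian calendar gives 11 Sene 2054 EC.

Sene 11, 2054 EC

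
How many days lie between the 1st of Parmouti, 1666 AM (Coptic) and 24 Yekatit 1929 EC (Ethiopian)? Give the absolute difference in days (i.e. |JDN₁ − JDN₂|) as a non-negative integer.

4785

JDN of the first date = 2433381.
JDN of the second date = 2428596.
|2428596 − 2433381| = 4785.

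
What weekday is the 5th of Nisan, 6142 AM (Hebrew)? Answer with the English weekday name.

Equivalently 20 March 2382 Gregorian, JDN 2591146.
Since JDN mod 7 = 5 (0 = Monday), the day is Saturday.

Saturday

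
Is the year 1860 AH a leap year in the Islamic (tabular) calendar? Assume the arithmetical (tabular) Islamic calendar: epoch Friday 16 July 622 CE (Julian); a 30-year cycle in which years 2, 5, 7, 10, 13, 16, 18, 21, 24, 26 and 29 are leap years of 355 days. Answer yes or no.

Year 1860 AH is year 30 of its 30-year cycle; leap positions are 2, 5, 7, 10, 13, 16, 18, 21, 24, 26, 29, so it is a common year (354 days).

no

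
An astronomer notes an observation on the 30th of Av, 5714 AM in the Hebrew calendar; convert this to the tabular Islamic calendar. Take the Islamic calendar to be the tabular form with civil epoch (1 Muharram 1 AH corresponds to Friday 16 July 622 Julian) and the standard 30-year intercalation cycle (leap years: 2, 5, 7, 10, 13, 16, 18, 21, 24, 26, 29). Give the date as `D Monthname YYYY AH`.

29 Dhu al-Hijjah 1373 AH

The source date corresponds to 29 August 1954 in the Gregorian calendar (JDN 2434984).
That day falls on 29 Dhu al-Hijjah 1373 AH in the tabular Islamic calendar.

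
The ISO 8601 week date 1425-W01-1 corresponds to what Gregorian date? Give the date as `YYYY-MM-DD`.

ISO week 1 of 1425 is the week containing the first Thursday of 1425.
Week 1, day 1 (Monday) lands on 1425-01-03.

1425-01-03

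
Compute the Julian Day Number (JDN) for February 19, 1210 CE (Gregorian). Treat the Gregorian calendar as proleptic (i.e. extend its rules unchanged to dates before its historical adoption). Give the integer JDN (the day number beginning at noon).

2163053

JDN 2400001 is 17 November 1858 CE (Gregorian), MJD 0; the target day is −236948 days from there, so JDN = 2163053.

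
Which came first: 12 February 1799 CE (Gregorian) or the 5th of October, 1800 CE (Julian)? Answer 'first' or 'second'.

Converting both to JDN: 2378174 vs 2378786; the smaller is the first.

first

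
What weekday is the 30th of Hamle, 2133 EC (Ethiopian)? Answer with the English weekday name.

Equivalently 7 August 2141 Gregorian, JDN 2503263.
Since JDN mod 7 = 0 (0 = Monday), the day is Monday.

Monday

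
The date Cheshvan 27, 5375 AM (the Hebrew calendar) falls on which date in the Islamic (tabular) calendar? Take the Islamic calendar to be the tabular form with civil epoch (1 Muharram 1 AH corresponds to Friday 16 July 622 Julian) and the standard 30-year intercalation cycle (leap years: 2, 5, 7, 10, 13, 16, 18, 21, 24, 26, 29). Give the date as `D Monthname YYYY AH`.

26 Ramadan 1023 AH

Both dates share Julian Day Number 2310864; in the tabular Islamic calendar that is 26 Ramadan 1023 AH.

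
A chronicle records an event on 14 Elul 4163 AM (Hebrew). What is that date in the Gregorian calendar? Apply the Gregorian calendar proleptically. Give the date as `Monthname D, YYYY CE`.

August 19, 403 CE

Both dates share Julian Day Number 1868483; in the Gregorian calendar that is 19 August 403 CE.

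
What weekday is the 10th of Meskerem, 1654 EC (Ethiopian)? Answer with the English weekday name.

Equivalently 17 September 1661 Gregorian, JDN 2327988.
2327988 ≡ 5 (mod 7); counting from Monday = 0 gives Saturday.

Saturday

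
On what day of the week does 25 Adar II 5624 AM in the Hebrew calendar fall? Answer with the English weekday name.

Equivalently 2 April 1864 Gregorian, JDN 2401964.
JDN 2401964 mod 7 = 5, and JDN 0 was a Monday, so this is a Saturday.

Saturday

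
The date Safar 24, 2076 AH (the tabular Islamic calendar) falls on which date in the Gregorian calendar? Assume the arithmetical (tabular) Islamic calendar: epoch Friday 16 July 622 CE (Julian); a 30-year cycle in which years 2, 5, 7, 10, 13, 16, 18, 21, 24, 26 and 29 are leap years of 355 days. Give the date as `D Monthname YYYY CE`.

Both dates share Julian Day Number 2683804; in the Gregorian calendar that is 27 November 2635 CE.

27 November 2635 CE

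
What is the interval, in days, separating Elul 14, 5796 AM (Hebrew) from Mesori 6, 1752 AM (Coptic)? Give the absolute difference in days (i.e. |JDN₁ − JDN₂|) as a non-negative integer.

First date → JDN 2464943; second date → JDN 2464918.
The interval is |2464943 − 2464918| = 25 days.

25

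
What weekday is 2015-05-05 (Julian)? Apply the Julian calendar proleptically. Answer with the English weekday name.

This is JDN 2457161 (18 May 2015 Gregorian).
Since JDN mod 7 = 0 (0 = Monday), the day is Monday.

Monday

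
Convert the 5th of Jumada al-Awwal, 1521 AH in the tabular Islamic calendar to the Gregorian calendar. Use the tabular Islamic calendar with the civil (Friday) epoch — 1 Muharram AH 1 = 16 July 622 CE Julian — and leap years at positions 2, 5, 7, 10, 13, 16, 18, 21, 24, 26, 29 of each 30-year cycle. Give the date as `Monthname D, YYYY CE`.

Julian Day Number of the source date = 2487199.
Converting JDN 2487199 to the Gregorian calendar gives 13 August 2097 CE.

August 13, 2097 CE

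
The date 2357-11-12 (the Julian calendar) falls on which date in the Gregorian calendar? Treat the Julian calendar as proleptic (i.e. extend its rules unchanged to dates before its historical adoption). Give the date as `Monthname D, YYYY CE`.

The Julian–Gregorian offset here is 16 days (Julian trailing).
12 November 2357 Julian + 16 days → 28 November 2357 Gregorian.

November 28, 2357 CE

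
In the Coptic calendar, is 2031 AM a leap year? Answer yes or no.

2031 mod 4 = 3; in the Coptic calendar a year is leap when year mod 4 = 3, so it is a leap year.

yes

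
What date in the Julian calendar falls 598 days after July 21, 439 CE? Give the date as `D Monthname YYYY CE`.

Counting 598 days forward from JDN 1881604 reaches JDN 1882202, which is 10 March 441 CE.

10 March 441 CE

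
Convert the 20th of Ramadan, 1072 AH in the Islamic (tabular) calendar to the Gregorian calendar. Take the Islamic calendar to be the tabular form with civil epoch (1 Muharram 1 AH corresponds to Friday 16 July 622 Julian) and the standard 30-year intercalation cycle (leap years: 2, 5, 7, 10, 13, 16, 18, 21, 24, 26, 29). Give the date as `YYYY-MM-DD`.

1662-05-09

Julian Day Number of the source date = 2328222.
Converting JDN 2328222 to the Gregorian calendar gives 9 May 1662 CE.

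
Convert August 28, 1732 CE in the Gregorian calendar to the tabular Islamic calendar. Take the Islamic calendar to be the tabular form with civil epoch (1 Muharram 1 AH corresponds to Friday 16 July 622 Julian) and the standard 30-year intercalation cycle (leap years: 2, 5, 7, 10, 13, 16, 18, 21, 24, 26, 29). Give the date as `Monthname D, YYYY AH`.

Rabi' al-Awwal 7, 1145 AH

Both dates share Julian Day Number 2353900; in the tabular Islamic calendar that is 7 Rabi' al-Awwal 1145 AH.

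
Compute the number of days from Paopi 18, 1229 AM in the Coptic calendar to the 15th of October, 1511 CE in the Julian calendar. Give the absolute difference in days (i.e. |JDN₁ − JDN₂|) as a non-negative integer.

366

JDN of the first date = 2273604.
JDN of the second date = 2273238.
|2273238 − 2273604| = 366.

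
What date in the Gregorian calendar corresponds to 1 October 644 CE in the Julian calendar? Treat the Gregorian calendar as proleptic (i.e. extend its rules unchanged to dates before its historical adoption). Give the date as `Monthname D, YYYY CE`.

The Julian–Gregorian offset here is 3 days (Julian trailing).
1 October 644 Julian + 3 days → 4 October 644 Gregorian.

October 4, 644 CE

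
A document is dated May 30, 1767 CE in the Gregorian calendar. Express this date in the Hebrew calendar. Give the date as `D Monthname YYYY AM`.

2 Sivan 5527 AM

Julian Day Number of the source date = 2366593.
Converting JDN 2366593 to the Hebrew calendar gives 2 Sivan 5527 AM.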